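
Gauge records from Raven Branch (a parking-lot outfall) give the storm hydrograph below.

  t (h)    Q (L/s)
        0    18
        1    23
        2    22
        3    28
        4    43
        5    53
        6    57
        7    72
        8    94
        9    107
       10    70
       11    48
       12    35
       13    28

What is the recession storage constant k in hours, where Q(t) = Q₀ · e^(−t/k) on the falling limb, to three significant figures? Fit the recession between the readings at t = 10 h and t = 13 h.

On the falling limb, Q drops from 70 to 28 L/s between t = 10 h and t = 13 h (Δt = 3 h).
k = −Δt / ln(Q₂/Q₁) = −3 / ln(28/70) = 3.27 h.

k ≈ 3.27 h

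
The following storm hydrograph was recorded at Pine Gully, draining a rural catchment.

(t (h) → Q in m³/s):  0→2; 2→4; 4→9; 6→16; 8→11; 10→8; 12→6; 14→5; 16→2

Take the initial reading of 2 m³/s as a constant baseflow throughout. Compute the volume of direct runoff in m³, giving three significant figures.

Direct-runoff ordinates (Q − Q_b): 0.0, 2.0, 7.0, 14.0, 9.0, 6.0, 4.0, 3.0, 0.0 m³/s.
ΣQ_DR = 45.00 m³/s.
With Δt = 2 h = 7200 s, V = ΣQ_DR · Δt = 45.00 × 7200 = 3.24 × 10^5 m³.

V ≈ 3.24 × 10^5 m³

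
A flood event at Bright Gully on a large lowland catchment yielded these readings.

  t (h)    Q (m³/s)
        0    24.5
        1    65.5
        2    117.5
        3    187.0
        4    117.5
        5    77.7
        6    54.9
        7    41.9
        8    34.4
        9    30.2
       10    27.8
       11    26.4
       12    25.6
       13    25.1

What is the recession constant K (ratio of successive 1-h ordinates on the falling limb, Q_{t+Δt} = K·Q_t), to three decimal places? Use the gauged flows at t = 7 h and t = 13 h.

Using the recession-limb readings at t = 7 h and t = 13 h: Q falls from 41.9 to 25.1 m³/s over 6 intervals.
K = (Q₂/Q₁)^(1/6) = (25.1/41.9)^(1/6) = 0.918.

K ≈ 0.918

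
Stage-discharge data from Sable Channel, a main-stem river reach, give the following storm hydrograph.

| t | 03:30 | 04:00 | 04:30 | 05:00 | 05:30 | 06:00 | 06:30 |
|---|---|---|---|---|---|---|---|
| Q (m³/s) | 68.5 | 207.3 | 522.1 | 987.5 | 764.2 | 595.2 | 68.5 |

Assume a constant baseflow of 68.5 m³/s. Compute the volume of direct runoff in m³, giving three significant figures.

V ≈ 4.92 × 10^6 m³

Direct-runoff ordinates (Q − Q_b): 0.0, 138.8, 453.6, 919.0, 695.7, 526.7, 0.0 m³/s.
ΣQ_DR = 2734 m³/s.
With Δt = 0.5 h = 1800 s, V = ΣQ_DR · Δt = 2734 × 1800 = 4.92 × 10^6 m³.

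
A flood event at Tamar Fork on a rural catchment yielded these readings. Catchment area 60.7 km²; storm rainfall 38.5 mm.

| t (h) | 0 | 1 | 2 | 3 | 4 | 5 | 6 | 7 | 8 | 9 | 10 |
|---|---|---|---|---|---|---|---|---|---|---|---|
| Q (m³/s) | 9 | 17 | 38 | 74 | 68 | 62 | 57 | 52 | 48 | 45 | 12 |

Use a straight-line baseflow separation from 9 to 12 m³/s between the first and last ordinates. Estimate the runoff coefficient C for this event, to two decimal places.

C ≈ 0.56

ΣQ_DR = 366.5 m³/s; V = ΣQ_DR·Δt = 1.319 × 10^6 m³.
Runoff depth d = V / A = 21.74 mm.
C = d / P = 21.74 / 38.5 = 0.56.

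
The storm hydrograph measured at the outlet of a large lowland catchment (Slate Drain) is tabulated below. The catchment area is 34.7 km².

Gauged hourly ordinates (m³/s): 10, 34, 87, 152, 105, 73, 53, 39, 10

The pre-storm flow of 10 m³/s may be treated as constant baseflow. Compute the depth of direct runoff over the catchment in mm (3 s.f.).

d ≈ 49.1 mm

Direct runoff: 0.0, 24.0, 77.0, 142.0, 95.0, 63.0, 43.0, 29.0, 0.0 m³/s; ΣQ_DR = 473.0 m³/s.
V = ΣQ_DR · Δt = 473.0 × 3600 s = 1.703 × 10^6 m³.
Over A = 34.7 km², depth = V / A = 49.1 mm.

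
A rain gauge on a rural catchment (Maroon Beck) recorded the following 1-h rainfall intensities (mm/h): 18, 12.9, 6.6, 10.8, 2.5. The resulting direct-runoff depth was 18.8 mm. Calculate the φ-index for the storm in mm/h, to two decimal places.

Only the 3 blocks with intensity above φ contribute runoff: 18, 12.9, 10.8 mm/h.
Σ(I−φ)·Δt = d  ⇒  (18+12.9+10.8 − 3φ)·1 = 18.8
φ = (41.70 − 18.8/1) / 3 = 7.63 mm/h.

φ ≈ 7.63 mm/h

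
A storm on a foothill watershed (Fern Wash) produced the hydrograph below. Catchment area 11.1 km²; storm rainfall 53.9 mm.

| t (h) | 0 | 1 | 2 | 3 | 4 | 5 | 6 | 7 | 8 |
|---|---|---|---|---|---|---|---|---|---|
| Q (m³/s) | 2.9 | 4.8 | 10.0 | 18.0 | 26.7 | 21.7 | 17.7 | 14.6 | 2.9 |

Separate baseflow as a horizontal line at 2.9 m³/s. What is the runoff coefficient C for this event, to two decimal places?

C ≈ 0.56

ΣQ_DR = 93.20 m³/s; V = ΣQ_DR·Δt = 3.355 × 10^5 m³.
Runoff depth d = V / A = 30.23 mm.
C = d / P = 30.23 / 53.9 = 0.56.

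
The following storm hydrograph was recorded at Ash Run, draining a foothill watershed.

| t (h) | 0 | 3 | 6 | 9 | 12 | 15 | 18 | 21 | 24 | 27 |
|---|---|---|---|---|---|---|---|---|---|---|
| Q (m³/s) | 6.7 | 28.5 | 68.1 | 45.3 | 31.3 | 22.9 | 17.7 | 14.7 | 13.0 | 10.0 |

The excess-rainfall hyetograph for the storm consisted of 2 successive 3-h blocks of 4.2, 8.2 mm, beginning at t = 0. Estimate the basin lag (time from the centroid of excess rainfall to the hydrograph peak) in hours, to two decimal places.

Centroid of excess rainfall: t_c = Σ P_i·t̄_i / ΣP_i = 3.4839 h (block centres at 1.5, 4.5 h).
Hydrograph peak occurs at t = 6 h, so basin lag t_L = 6 − 3.4839 = 2.52 h.

t_L ≈ 2.52 h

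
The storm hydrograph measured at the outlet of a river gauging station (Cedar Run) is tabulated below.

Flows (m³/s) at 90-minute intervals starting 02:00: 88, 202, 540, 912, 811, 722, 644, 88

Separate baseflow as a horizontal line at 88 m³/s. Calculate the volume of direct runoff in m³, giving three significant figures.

V ≈ 1.78 × 10^7 m³

Direct-runoff ordinates (Q − Q_b): 0.0, 114.0, 452.0, 824.0, 723.0, 634.0, 556.0, 0.0 m³/s.
ΣQ_DR = 3303 m³/s.
With Δt = 1.5 h = 5400 s, V = ΣQ_DR · Δt = 3303 × 5400 = 1.78 × 10^7 m³.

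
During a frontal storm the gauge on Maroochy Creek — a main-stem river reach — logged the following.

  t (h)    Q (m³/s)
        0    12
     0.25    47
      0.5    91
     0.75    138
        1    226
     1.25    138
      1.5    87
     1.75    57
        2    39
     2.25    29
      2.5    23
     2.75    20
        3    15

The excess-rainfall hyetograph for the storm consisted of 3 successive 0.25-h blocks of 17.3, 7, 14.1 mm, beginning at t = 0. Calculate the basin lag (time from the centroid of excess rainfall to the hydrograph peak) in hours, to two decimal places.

t_L ≈ 0.65 h

Centroid of excess rainfall: t_c = Σ P_i·t̄_i / ΣP_i = 0.3542 h (block centres at 0.125, 0.375, 0.625 h).
Hydrograph peak occurs at t = 1 h, so basin lag t_L = 1 − 0.3542 = 0.65 h.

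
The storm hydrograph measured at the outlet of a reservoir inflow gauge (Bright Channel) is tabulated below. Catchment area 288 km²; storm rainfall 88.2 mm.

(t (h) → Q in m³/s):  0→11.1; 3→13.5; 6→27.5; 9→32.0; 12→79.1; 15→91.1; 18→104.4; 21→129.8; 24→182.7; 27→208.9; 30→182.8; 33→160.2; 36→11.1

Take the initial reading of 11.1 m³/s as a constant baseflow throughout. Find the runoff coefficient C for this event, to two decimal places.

ΣQ_DR = 1090 m³/s; V = ΣQ_DR·Δt = 1.177 × 10^7 m³.
Runoff depth d = V / A = 40.87 mm.
C = d / P = 40.87 / 88.2 = 0.46.

C ≈ 0.46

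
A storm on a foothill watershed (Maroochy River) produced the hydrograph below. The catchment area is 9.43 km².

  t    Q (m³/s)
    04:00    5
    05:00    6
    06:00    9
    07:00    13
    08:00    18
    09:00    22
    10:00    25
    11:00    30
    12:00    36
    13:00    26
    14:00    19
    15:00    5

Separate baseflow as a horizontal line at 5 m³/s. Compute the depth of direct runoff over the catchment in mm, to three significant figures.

Direct runoff: 0.0, 1.0, 4.0, 8.0, 13.0, 17.0, 20.0, 25.0, 31.0, 21.0, 14.0, 0.0 m³/s; ΣQ_DR = 154.0 m³/s.
V = ΣQ_DR · Δt = 154.0 × 3600 s = 5.544 × 10^5 m³.
Over A = 9.43 km², depth = V / A = 58.8 mm.

d ≈ 58.8 mm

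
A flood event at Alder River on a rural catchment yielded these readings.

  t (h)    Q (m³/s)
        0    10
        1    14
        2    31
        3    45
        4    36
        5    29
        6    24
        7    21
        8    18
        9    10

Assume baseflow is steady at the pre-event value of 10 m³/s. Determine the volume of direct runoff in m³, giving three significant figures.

Direct-runoff ordinates (Q − Q_b): 0.0, 4.0, 21.0, 35.0, 26.0, 19.0, 14.0, 11.0, 8.0, 0.0 m³/s.
ΣQ_DR = 138.0 m³/s.
With Δt = 1 h = 3600 s, V = ΣQ_DR · Δt = 138.0 × 3600 = 4.97 × 10^5 m³.

V ≈ 4.97 × 10^5 m³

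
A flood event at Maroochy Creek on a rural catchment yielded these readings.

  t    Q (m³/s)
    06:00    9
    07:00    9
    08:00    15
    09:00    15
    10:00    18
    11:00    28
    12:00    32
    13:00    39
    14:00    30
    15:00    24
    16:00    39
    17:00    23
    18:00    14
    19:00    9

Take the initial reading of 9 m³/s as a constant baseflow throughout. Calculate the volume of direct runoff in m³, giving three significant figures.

Direct-runoff ordinates (Q − Q_b): 0.0, 0.0, 6.0, 6.0, 9.0, 19.0, 23.0, 30.0, 21.0, 15.0, 30.0, 14.0, 5.0, 0.0 m³/s.
ΣQ_DR = 178.0 m³/s.
With Δt = 1 h = 3600 s, V = ΣQ_DR · Δt = 178.0 × 3600 = 6.41 × 10^5 m³.

V ≈ 6.41 × 10^5 m³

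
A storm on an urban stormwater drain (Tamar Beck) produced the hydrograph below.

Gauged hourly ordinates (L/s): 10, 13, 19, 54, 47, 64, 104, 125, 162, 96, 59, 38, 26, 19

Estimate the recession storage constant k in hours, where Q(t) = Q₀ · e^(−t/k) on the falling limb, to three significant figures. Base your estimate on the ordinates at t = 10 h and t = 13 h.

k ≈ 2.65 h

On the falling limb, Q drops from 59 to 19 L/s between t = 10 h and t = 13 h (Δt = 3 h).
k = −Δt / ln(Q₂/Q₁) = −3 / ln(19/59) = 2.65 h.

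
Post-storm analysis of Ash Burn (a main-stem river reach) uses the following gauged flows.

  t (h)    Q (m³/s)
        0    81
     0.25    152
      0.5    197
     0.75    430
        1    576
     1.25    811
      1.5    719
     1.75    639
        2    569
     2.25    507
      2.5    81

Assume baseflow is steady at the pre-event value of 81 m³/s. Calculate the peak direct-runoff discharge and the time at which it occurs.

Q_p = 730.0 m³/s at t = 1.25 h

Subtracting baseflow gives direct-runoff ordinates: 0.0, 71.0, 116.0, 349.0, 495.0, 730.0, 638.0, 558.0, 488.0, 426.0, 0.0 m³/s.
The maximum is 730.0 m³/s, occurring at the reading for t = 1.25 h.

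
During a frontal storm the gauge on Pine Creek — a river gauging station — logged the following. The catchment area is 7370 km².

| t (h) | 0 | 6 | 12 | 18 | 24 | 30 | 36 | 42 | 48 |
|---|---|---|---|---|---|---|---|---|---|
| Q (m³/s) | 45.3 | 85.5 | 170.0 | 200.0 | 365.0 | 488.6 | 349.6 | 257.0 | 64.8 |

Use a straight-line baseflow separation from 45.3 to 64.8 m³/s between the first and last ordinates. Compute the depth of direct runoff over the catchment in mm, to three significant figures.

d ≈ 4.49 mm

Direct runoff: 0.00, 37.76, 119.83, 147.39, 309.95, 431.11, 289.68, 194.64, 0.00 m³/s; ΣQ_DR = 1530 m³/s.
V = ΣQ_DR · Δt = 1530 × 21600 s = 3.306 × 10^7 m³.
Over A = 7370 km², depth = V / A = 4.49 mm.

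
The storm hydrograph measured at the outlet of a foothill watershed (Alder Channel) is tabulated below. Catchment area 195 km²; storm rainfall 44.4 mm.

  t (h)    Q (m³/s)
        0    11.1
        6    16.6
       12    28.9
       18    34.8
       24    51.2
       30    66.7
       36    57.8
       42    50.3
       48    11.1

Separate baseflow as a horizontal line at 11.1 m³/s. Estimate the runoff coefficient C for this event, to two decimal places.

C ≈ 0.57

ΣQ_DR = 228.6 m³/s; V = ΣQ_DR·Δt = 4.938 × 10^6 m³.
Runoff depth d = V / A = 25.32 mm.
C = d / P = 25.32 / 44.4 = 0.57.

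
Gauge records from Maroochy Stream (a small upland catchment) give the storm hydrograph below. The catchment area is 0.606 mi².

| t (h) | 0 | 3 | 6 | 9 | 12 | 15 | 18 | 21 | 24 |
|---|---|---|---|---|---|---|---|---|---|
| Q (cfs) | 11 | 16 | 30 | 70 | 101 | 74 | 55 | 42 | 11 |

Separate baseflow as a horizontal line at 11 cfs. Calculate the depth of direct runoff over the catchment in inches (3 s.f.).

d ≈ 2.39 in

Direct runoff: 0.0, 5.0, 19.0, 59.0, 90.0, 63.0, 44.0, 31.0, 0.0 cfs; ΣQ_DR = 311.0 cfs.
V = ΣQ_DR · Δt = 311.0 × 10800 s = 3.359 × 10^6 ft³.
Over A = 0.606 mi², depth = V / A = 2.39 in.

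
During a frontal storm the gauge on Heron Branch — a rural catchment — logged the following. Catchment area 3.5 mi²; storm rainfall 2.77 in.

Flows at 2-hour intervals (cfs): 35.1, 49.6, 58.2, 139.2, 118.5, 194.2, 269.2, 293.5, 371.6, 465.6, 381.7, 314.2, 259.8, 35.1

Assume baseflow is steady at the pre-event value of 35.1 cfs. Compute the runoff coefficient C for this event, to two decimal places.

ΣQ_DR = 2494 cfs; V = ΣQ_DR·Δt = 1.796 × 10^7 ft³.
Runoff depth d = V / A = 2.208 in.
C = d / P = 2.208 / 2.77 = 0.80.

C ≈ 0.80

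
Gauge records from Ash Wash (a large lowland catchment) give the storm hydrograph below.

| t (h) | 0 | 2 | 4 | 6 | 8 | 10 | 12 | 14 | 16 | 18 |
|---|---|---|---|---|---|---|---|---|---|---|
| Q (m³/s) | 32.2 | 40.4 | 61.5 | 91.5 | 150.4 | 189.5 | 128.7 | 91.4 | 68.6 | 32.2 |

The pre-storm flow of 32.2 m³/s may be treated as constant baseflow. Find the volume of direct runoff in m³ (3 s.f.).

Direct-runoff ordinates (Q − Q_b): 0.0, 8.2, 29.3, 59.3, 118.2, 157.3, 96.5, 59.2, 36.4, 0.0 m³/s.
ΣQ_DR = 564.4 m³/s.
With Δt = 2 h = 7200 s, V = ΣQ_DR · Δt = 564.4 × 7200 = 4.06 × 10^6 m³.

V ≈ 4.06 × 10^6 m³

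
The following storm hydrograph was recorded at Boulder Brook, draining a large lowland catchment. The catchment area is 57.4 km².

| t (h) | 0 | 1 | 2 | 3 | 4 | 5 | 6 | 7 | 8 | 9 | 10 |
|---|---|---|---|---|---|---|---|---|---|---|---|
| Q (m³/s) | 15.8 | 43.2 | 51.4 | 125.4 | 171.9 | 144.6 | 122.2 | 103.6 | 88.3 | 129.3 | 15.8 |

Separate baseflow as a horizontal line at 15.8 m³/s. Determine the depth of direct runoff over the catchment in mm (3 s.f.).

Direct runoff: 0.0, 27.4, 35.6, 109.6, 156.1, 128.8, 106.4, 87.8, 72.5, 113.5, 0.0 m³/s; ΣQ_DR = 837.7 m³/s.
V = ΣQ_DR · Δt = 837.7 × 3600 s = 3.016 × 10^6 m³.
Over A = 57.4 km², depth = V / A = 52.5 mm.

d ≈ 52.5 mm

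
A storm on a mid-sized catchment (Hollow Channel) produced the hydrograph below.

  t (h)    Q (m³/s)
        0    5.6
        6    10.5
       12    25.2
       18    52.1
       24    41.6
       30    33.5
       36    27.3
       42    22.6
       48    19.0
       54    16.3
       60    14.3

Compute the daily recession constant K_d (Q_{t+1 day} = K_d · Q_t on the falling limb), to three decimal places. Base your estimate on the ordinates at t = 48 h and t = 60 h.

K_d ≈ 0.566

Between t = 48 h and t = 60 h the flow falls from 19.0 to 14.3 m³/s over 2×6 h = 12 h.
Per-interval ratio K = (14.3/19.0)^(1/2) = 0.8675; K_d = K^(24/6) = 0.566.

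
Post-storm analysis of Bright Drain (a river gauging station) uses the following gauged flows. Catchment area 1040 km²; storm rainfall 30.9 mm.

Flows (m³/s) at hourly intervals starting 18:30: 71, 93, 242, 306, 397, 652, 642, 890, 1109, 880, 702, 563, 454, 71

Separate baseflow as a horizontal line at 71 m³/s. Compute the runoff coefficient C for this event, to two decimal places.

ΣQ_DR = 6078 m³/s; V = ΣQ_DR·Δt = 2.188 × 10^7 m³.
Runoff depth d = V / A = 21.04 mm.
C = d / P = 21.04 / 30.9 = 0.68.

C ≈ 0.68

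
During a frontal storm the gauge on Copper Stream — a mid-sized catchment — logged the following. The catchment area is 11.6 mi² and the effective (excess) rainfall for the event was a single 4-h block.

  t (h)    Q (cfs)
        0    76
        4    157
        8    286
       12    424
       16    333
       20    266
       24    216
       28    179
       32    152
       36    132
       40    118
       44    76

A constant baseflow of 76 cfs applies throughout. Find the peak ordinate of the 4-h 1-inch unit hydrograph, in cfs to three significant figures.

U_p ≈ 433 cfs

Direct runoff: 0.0, 81.0, 210.0, 348.0, 257.0, 190.0, 140.0, 103.0, 76.0, 56.0, 42.0, 0.0 cfs; ΣQ_DR = 1503 cfs, peak = 348.0 cfs.
Runoff depth d = ΣQ_DR·Δt / A = 1503 × 14400 / (11.6 mi²) = 0.8031 in.
The 1-inch UH is the DRH scaled by (1 in)/d, so U_p = 348.0 × 1/0.8031 = 433 cfs.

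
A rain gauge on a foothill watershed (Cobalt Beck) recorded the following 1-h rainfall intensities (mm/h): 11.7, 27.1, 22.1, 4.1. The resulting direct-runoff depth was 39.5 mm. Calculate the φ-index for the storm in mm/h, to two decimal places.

Only the 3 blocks with intensity above φ contribute runoff: 11.7, 27.1, 22.1 mm/h.
Σ(I−φ)·Δt = d  ⇒  (11.7+27.1+22.1 − 3φ)·1 = 39.5
φ = (60.90 − 39.5/1) / 3 = 7.13 mm/h.

φ ≈ 7.13 mm/h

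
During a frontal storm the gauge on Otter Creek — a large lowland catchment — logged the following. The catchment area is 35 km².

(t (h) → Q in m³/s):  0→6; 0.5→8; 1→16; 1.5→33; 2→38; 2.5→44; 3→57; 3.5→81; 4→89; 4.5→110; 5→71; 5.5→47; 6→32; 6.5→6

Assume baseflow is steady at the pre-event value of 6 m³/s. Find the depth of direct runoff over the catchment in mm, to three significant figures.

d ≈ 28.5 mm

Direct runoff: 0.0, 2.0, 10.0, 27.0, 32.0, 38.0, 51.0, 75.0, 83.0, 104.0, 65.0, 41.0, 26.0, 0.0 m³/s; ΣQ_DR = 554.0 m³/s.
V = ΣQ_DR · Δt = 554.0 × 1800 s = 9.972 × 10^5 m³.
Over A = 35 km², depth = V / A = 28.5 mm.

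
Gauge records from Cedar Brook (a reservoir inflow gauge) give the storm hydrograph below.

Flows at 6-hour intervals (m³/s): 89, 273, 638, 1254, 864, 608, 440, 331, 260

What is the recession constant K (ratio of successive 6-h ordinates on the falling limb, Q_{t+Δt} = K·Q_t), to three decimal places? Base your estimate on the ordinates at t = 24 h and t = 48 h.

K ≈ 0.741

Using the recession-limb readings at t = 24 h and t = 48 h: Q falls from 864 to 260 m³/s over 4 intervals.
K = (Q₂/Q₁)^(1/4) = (260/864)^(1/4) = 0.741.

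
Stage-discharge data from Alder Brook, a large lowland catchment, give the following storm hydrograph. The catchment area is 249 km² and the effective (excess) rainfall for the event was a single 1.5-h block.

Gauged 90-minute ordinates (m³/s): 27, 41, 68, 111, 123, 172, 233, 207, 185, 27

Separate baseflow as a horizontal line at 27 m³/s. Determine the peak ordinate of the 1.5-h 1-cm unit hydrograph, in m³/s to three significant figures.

Direct runoff: 0.0, 14.0, 41.0, 84.0, 96.0, 145.0, 206.0, 180.0, 158.0, 0.0 m³/s; ΣQ_DR = 924.0 m³/s, peak = 206.0 m³/s.
Runoff depth d = ΣQ_DR·Δt / A = 924.0 × 5400 / (249 km²) = 20.04 mm.
The 1-cm UH is the DRH scaled by (10 mm)/d, so U_p = 206.0 × 10/20.04 = 103 m³/s.

U_p ≈ 103 m³/s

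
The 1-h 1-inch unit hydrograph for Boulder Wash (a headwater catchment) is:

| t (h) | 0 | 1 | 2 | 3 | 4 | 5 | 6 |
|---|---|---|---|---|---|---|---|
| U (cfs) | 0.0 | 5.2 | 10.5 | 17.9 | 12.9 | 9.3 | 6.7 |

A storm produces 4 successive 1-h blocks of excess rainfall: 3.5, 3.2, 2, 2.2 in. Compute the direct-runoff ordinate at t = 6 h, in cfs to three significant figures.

Q ≈ 118 cfs

By discrete convolution, Q_j = Σ (P_i / 1 in) · U_{j−i}.
At t = 6 h (j=6): Q = (3.5/1)·6.7 + (3.2/1)·9.3 + (2/1)·12.9 + (2.2/1)·17.9 = 118 cfs.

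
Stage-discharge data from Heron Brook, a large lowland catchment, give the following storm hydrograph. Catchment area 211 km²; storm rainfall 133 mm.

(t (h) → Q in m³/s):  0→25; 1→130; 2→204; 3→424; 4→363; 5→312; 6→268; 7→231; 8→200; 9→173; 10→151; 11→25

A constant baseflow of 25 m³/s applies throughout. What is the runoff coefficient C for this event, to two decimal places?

C ≈ 0.28

ΣQ_DR = 2206 m³/s; V = ΣQ_DR·Δt = 7.942 × 10^6 m³.
Runoff depth d = V / A = 37.64 mm.
C = d / P = 37.64 / 133 = 0.28.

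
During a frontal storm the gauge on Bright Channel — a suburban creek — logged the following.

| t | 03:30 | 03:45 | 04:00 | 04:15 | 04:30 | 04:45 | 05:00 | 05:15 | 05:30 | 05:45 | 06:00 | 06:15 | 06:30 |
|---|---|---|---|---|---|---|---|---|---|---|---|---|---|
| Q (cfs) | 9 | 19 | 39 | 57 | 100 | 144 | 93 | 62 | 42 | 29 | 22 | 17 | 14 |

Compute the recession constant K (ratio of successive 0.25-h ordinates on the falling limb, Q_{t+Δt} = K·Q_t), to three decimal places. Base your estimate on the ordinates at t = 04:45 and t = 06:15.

Using the recession-limb readings at t = 04:45 and t = 06:15: Q falls from 144 to 17 cfs over 6 intervals.
K = (Q₂/Q₁)^(1/6) = (17/144)^(1/6) = 0.700.

K ≈ 0.700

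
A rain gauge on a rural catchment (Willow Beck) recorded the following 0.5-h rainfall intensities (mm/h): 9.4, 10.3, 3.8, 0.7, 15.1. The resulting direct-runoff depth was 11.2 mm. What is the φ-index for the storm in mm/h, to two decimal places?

φ ≈ 4.13 mm/h

Only the 3 blocks with intensity above φ contribute runoff: 9.4, 10.3, 15.1 mm/h.
Σ(I−φ)·Δt = d  ⇒  (9.4+10.3+15.1 − 3φ)·0.5 = 11.2
φ = (34.80 − 11.2/0.5) / 3 = 4.13 mm/h.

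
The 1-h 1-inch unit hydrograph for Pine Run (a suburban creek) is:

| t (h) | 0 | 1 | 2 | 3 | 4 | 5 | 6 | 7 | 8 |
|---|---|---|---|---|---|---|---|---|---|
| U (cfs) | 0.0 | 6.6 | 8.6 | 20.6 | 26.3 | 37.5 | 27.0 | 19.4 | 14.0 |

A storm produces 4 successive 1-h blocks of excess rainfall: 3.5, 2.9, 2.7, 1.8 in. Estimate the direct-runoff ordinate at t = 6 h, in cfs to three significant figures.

Q ≈ 311 cfs

By discrete convolution, Q_j = Σ (P_i / 1 in) · U_{j−i}.
At t = 6 h (j=6): Q = (3.5/1)·27.0 + (2.9/1)·37.5 + (2.7/1)·26.3 + (1.8/1)·20.6 = 311 cfs.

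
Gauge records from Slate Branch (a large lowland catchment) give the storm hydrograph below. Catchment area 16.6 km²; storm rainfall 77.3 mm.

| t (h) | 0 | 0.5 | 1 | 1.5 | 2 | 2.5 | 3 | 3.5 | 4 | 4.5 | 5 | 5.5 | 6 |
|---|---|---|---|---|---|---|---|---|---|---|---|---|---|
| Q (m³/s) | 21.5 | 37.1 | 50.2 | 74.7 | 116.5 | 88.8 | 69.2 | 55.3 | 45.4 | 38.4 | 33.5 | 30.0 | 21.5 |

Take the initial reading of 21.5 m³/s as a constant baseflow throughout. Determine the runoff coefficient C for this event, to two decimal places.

C ≈ 0.56

ΣQ_DR = 402.6 m³/s; V = ΣQ_DR·Δt = 7.247 × 10^5 m³.
Runoff depth d = V / A = 43.66 mm.
C = d / P = 43.66 / 77.3 = 0.56.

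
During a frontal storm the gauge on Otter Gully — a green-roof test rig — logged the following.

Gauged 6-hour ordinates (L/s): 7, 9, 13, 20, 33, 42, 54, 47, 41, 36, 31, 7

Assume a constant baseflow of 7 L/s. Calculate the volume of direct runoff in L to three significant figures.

Direct-runoff ordinates (Q − Q_b): 0.0, 2.0, 6.0, 13.0, 26.0, 35.0, 47.0, 40.0, 34.0, 29.0, 24.0, 0.0 L/s.
ΣQ_DR = 256.0 L/s.
With Δt = 6 h = 21600 s, V = ΣQ_DR · Δt = 256.0 × 21600 = 5.53 × 10^6 L.

V ≈ 5.53 × 10^6 L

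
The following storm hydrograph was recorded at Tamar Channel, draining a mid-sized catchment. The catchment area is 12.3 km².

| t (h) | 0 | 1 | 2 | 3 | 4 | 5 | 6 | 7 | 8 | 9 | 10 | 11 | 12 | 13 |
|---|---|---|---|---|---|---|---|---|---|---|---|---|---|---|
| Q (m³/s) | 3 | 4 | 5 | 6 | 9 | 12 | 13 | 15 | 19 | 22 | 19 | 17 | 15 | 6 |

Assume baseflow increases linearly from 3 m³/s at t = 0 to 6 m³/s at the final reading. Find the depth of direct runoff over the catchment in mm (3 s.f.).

Direct runoff: 0.00, 0.77, 1.54, 2.31, 5.08, 7.85, 8.62, 10.38, 14.15, 16.92, 13.69, 11.46, 9.23, 0.00 m³/s; ΣQ_DR = 102.0 m³/s.
V = ΣQ_DR · Δt = 102.0 × 3600 s = 3.672 × 10^5 m³.
Over A = 12.3 km², depth = V / A = 29.9 mm.

d ≈ 29.9 mm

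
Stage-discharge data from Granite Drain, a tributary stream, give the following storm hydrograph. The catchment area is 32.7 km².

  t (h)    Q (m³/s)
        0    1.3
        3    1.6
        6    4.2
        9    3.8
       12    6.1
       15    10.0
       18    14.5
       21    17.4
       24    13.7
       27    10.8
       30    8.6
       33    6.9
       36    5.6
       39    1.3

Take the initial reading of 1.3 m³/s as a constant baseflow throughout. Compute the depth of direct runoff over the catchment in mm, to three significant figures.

d ≈ 28.9 mm

Direct runoff: 0.0, 0.3, 2.9, 2.5, 4.8, 8.7, 13.2, 16.1, 12.4, 9.5, 7.3, 5.6, 4.3, 0.0 m³/s; ΣQ_DR = 87.60 m³/s.
V = ΣQ_DR · Δt = 87.60 × 10800 s = 9.461 × 10^5 m³.
Over A = 32.7 km², depth = V / A = 28.9 mm.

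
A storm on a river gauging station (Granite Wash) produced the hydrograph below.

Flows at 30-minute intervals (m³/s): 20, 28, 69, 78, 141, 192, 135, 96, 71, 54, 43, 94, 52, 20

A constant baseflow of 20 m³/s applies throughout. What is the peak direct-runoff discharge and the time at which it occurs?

Subtracting baseflow gives direct-runoff ordinates: 0.0, 8.0, 49.0, 58.0, 121.0, 172.0, 115.0, 76.0, 51.0, 34.0, 23.0, 74.0, 32.0, 0.0 m³/s.
The maximum is 172.0 m³/s, occurring at the reading for t = 2.5 h.

Q_p = 172.0 m³/s at t = 2.5 h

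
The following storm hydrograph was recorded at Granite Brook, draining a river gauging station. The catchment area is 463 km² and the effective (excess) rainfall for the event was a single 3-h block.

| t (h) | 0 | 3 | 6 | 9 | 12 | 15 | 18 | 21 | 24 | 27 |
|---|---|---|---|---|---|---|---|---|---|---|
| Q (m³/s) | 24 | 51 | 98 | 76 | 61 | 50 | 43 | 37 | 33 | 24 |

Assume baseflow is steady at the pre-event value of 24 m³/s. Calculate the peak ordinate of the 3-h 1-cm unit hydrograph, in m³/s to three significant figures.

U_p ≈ 123 m³/s

Direct runoff: 0.0, 27.0, 74.0, 52.0, 37.0, 26.0, 19.0, 13.0, 9.0, 0.0 m³/s; ΣQ_DR = 257.0 m³/s, peak = 74.0 m³/s.
Runoff depth d = ΣQ_DR·Δt / A = 257.0 × 10800 / (463 km²) = 5.995 mm.
The 1-cm UH is the DRH scaled by (10 mm)/d, so U_p = 74.0 × 10/5.995 = 123 m³/s.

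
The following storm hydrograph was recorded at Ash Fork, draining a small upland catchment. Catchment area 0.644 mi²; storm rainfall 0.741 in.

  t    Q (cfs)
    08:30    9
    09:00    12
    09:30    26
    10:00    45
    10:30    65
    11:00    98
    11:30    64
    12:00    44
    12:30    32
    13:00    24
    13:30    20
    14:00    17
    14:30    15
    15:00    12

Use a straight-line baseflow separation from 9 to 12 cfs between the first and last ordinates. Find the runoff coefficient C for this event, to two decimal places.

ΣQ_DR = 336.0 cfs; V = ΣQ_DR·Δt = 6.048 × 10^5 ft³.
Runoff depth d = V / A = 0.4042 in.
C = d / P = 0.4042 / 0.741 = 0.55.

C ≈ 0.55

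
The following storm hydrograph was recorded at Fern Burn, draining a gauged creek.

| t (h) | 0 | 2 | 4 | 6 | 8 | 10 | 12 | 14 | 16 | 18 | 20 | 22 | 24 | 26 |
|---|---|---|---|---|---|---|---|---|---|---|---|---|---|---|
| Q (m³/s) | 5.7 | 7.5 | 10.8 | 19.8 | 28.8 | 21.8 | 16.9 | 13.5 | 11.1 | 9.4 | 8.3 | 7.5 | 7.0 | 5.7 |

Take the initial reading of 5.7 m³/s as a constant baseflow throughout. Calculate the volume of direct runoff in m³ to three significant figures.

Direct-runoff ordinates (Q − Q_b): 0.0, 1.8, 5.1, 14.1, 23.1, 16.1, 11.2, 7.8, 5.4, 3.7, 2.6, 1.8, 1.3, 0.0 m³/s.
ΣQ_DR = 94.00 m³/s.
With Δt = 2 h = 7200 s, V = ΣQ_DR · Δt = 94.00 × 7200 = 6.77 × 10^5 m³.

V ≈ 6.77 × 10^5 m³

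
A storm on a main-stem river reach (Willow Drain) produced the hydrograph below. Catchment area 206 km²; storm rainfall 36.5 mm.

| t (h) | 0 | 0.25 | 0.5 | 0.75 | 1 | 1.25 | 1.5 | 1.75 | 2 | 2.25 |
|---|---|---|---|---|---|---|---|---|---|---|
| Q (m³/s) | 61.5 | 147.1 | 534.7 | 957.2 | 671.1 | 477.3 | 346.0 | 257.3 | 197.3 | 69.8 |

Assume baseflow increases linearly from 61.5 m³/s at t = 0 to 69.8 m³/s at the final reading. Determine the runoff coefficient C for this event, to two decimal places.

C ≈ 0.37

ΣQ_DR = 3063 m³/s; V = ΣQ_DR·Δt = 2.757 × 10^6 m³.
Runoff depth d = V / A = 13.38 mm.
C = d / P = 13.38 / 36.5 = 0.37.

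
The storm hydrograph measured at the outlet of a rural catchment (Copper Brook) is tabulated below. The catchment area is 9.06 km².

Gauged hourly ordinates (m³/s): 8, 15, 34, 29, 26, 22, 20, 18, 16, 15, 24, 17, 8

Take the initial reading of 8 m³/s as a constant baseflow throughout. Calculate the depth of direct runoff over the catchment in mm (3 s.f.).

d ≈ 58.8 mm

Direct runoff: 0.0, 7.0, 26.0, 21.0, 18.0, 14.0, 12.0, 10.0, 8.0, 7.0, 16.0, 9.0, 0.0 m³/s; ΣQ_DR = 148.0 m³/s.
V = ΣQ_DR · Δt = 148.0 × 3600 s = 5.328 × 10^5 m³.
Over A = 9.06 km², depth = V / A = 58.8 mm.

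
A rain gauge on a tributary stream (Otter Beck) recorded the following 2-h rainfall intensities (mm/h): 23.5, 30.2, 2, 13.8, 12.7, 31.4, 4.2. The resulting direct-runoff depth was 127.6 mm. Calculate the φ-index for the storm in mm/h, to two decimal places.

Only the 5 blocks with intensity above φ contribute runoff: 23.5, 30.2, 13.8, 12.7, 31.4 mm/h.
Σ(I−φ)·Δt = d  ⇒  (23.5+30.2+13.8+12.7+31.4 − 5φ)·2 = 127.6
φ = (111.6 − 127.6/2) / 5 = 9.56 mm/h.

φ ≈ 9.56 mm/h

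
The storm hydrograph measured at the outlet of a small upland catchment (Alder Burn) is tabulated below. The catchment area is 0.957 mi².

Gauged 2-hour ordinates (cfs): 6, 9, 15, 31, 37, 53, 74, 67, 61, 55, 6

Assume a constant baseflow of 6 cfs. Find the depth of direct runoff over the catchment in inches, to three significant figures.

Direct runoff: 0.0, 3.0, 9.0, 25.0, 31.0, 47.0, 68.0, 61.0, 55.0, 49.0, 0.0 cfs; ΣQ_DR = 348.0 cfs.
V = ΣQ_DR · Δt = 348.0 × 7200 s = 2.506 × 10^6 ft³.
Over A = 0.957 mi², depth = V / A = 1.13 in.

d ≈ 1.13 in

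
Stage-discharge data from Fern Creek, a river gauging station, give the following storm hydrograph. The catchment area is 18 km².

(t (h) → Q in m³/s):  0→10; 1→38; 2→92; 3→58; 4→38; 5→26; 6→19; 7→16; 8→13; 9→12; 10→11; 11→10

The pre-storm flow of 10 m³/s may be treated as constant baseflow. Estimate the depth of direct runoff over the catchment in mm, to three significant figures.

Direct runoff: 0.0, 28.0, 82.0, 48.0, 28.0, 16.0, 9.0, 6.0, 3.0, 2.0, 1.0, 0.0 m³/s; ΣQ_DR = 223.0 m³/s.
V = ΣQ_DR · Δt = 223.0 × 3600 s = 8.028 × 10^5 m³.
Over A = 18 km², depth = V / A = 44.6 mm.

d ≈ 44.6 mm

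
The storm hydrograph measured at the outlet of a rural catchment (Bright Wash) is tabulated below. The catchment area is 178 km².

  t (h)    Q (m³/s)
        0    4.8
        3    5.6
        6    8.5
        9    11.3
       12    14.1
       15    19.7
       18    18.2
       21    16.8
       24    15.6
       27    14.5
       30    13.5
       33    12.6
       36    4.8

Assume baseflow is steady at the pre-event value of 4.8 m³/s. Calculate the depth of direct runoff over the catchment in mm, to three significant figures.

Direct runoff: 0.0, 0.8, 3.7, 6.5, 9.3, 14.9, 13.4, 12.0, 10.8, 9.7, 8.7, 7.8, 0.0 m³/s; ΣQ_DR = 97.60 m³/s.
V = ΣQ_DR · Δt = 97.60 × 10800 s = 1.054 × 10^6 m³.
Over A = 178 km², depth = V / A = 5.92 mm.

d ≈ 5.92 mm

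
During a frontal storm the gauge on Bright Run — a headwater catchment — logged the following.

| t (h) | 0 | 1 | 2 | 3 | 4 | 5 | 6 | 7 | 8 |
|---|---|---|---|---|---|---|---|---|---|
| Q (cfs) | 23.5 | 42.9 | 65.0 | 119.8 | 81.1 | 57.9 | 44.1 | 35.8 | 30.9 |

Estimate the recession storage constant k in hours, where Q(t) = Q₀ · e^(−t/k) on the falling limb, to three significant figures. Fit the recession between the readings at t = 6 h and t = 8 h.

k ≈ 5.62 h

On the falling limb, Q drops from 44.1 to 30.9 cfs between t = 6 h and t = 8 h (Δt = 2 h).
k = −Δt / ln(Q₂/Q₁) = −2 / ln(30.9/44.1) = 5.62 h.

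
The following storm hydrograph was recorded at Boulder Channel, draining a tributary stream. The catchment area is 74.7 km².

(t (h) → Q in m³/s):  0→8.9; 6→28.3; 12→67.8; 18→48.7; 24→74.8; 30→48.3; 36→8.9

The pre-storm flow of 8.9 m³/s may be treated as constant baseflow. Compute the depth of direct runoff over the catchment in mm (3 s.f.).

Direct runoff: 0.0, 19.4, 58.9, 39.8, 65.9, 39.4, 0.0 m³/s; ΣQ_DR = 223.4 m³/s.
V = ΣQ_DR · Δt = 223.4 × 21600 s = 4.825 × 10^6 m³.
Over A = 74.7 km², depth = V / A = 64.6 mm.

d ≈ 64.6 mm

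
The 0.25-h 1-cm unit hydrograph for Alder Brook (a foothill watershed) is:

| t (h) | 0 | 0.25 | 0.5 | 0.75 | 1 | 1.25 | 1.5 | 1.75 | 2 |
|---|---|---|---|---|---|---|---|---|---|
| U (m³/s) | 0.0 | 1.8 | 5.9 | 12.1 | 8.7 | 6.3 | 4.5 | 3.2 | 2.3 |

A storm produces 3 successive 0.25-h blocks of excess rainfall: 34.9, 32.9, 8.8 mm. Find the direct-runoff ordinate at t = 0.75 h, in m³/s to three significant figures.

By discrete convolution, Q_j = Σ (P_i / 10 mm) · U_{j−i}.
At t = 0.75 h (j=3): Q = (34.9/10)·12.1 + (32.9/10)·5.9 + (8.8/10)·1.8 = 63.2 m³/s.

Q ≈ 63.2 m³/s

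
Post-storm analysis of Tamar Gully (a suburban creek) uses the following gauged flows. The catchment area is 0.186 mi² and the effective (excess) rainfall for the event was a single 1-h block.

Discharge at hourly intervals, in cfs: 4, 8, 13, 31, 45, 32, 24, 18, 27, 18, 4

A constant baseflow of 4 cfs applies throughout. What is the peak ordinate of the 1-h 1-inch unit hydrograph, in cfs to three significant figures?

Direct runoff: 0.0, 4.0, 9.0, 27.0, 41.0, 28.0, 20.0, 14.0, 23.0, 14.0, 0.0 cfs; ΣQ_DR = 180.0 cfs, peak = 41.0 cfs.
Runoff depth d = ΣQ_DR·Δt / A = 180.0 × 3600 / (0.186 mi²) = 1.500 in.
The 1-inch UH is the DRH scaled by (1 in)/d, so U_p = 41.0 × 1/1.500 = 27.3 cfs.

U_p ≈ 27.3 cfs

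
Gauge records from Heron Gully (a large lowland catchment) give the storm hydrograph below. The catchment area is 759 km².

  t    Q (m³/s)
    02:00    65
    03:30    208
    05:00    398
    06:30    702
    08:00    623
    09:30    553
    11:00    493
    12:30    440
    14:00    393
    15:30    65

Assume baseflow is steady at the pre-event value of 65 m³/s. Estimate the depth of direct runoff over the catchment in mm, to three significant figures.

d ≈ 23.4 mm

Direct runoff: 0.0, 143.0, 333.0, 637.0, 558.0, 488.0, 428.0, 375.0, 328.0, 0.0 m³/s; ΣQ_DR = 3290 m³/s.
V = ΣQ_DR · Δt = 3290 × 5400 s = 1.777 × 10^7 m³.
Over A = 759 km², depth = V / A = 23.4 mm.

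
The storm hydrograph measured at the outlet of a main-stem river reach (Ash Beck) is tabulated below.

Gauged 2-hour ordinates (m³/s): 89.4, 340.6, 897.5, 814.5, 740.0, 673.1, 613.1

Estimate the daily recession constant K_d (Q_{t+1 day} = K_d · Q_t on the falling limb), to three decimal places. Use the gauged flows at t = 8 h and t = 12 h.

K_d ≈ 0.323

Between t = 8 h and t = 12 h the flow falls from 740.0 to 613.1 m³/s over 2×2 h = 4 h.
Per-interval ratio K = (613.1/740.0)^(1/2) = 0.9102; K_d = K^(24/2) = 0.323.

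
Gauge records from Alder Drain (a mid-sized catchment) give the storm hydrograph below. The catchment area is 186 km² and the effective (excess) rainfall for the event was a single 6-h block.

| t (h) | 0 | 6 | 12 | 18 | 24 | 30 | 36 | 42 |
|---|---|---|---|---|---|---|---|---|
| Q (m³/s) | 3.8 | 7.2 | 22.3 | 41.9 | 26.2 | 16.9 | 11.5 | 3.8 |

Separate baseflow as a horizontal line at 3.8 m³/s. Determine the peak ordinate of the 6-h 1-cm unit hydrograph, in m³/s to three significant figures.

Direct runoff: 0.0, 3.4, 18.5, 38.1, 22.4, 13.1, 7.7, 0.0 m³/s; ΣQ_DR = 103.2 m³/s, peak = 38.1 m³/s.
Runoff depth d = ΣQ_DR·Δt / A = 103.2 × 21600 / (186 km²) = 11.98 mm.
The 1-cm UH is the DRH scaled by (10 mm)/d, so U_p = 38.1 × 10/11.98 = 31.8 m³/s.

U_p ≈ 31.8 m³/s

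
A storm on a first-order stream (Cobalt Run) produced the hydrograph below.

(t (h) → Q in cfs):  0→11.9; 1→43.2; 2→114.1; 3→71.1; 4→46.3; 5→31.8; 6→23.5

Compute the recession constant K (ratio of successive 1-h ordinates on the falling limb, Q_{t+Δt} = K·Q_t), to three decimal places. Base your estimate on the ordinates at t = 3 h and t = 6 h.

K ≈ 0.691

Using the recession-limb readings at t = 3 h and t = 6 h: Q falls from 71.1 to 23.5 cfs over 3 intervals.
K = (Q₂/Q₁)^(1/3) = (23.5/71.1)^(1/3) = 0.691.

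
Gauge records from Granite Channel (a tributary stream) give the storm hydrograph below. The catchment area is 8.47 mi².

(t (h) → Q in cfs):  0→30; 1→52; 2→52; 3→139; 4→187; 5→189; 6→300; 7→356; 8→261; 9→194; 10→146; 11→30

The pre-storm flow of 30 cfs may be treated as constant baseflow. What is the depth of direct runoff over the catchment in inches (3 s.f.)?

Direct runoff: 0.0, 22.0, 22.0, 109.0, 157.0, 159.0, 270.0, 326.0, 231.0, 164.0, 116.0, 0.0 cfs; ΣQ_DR = 1576 cfs.
V = ΣQ_DR · Δt = 1576 × 3600 s = 5.674 × 10^6 ft³.
Over A = 8.47 mi², depth = V / A = 0.288 in.

d ≈ 0.288 in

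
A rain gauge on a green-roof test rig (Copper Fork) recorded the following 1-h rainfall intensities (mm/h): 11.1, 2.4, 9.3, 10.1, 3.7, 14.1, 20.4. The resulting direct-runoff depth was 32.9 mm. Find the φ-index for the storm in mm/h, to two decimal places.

φ ≈ 6.42 mm/h

Only the 5 blocks with intensity above φ contribute runoff: 11.1, 9.3, 10.1, 14.1, 20.4 mm/h.
Σ(I−φ)·Δt = d  ⇒  (11.1+9.3+10.1+14.1+20.4 − 5φ)·1 = 32.9
φ = (65.00 − 32.9/1) / 5 = 6.42 mm/h.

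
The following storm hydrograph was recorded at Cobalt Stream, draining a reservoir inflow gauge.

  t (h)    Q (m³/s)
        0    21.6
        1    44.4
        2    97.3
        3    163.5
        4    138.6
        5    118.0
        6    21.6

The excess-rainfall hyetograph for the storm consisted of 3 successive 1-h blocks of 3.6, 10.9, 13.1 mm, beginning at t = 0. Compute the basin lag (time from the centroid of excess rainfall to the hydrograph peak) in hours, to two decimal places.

Centroid of excess rainfall: t_c = Σ P_i·t̄_i / ΣP_i = 1.8442 h (block centres at 0.5, 1.5, 2.5 h).
Hydrograph peak occurs at t = 3 h, so basin lag t_L = 3 − 1.8442 = 1.16 h.

t_L ≈ 1.16 h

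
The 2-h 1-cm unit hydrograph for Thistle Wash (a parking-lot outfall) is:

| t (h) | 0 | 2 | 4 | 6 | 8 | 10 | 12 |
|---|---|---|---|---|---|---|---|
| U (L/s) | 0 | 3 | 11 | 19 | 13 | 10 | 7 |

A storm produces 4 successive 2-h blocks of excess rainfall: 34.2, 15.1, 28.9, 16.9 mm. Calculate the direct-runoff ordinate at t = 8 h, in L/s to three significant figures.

Q ≈ 110 L/s

By discrete convolution, Q_j = Σ (P_i / 10 mm) · U_{j−i}.
At t = 8 h (j=4): Q = (34.2/10)·13 + (15.1/10)·19 + (28.9/10)·11 + (16.9/10)·3 = 110 L/s.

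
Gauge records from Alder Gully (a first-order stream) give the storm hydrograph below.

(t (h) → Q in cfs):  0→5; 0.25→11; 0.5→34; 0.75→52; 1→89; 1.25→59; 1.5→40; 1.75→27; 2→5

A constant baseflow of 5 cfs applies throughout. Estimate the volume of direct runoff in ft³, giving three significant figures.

V ≈ 2.49 × 10^5 ft³

Direct-runoff ordinates (Q − Q_b): 0.0, 6.0, 29.0, 47.0, 84.0, 54.0, 35.0, 22.0, 0.0 cfs.
ΣQ_DR = 277.0 cfs.
With Δt = 0.25 h = 900 s, V = ΣQ_DR · Δt = 277.0 × 900 = 2.49 × 10^5 ft³.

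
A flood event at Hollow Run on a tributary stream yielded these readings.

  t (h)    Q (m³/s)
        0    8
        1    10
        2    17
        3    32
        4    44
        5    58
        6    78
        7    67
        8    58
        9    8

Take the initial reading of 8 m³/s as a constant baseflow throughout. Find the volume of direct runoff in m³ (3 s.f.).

V ≈ 1.08 × 10^6 m³

Direct-runoff ordinates (Q − Q_b): 0.0, 2.0, 9.0, 24.0, 36.0, 50.0, 70.0, 59.0, 50.0, 0.0 m³/s.
ΣQ_DR = 300.0 m³/s.
With Δt = 1 h = 3600 s, V = ΣQ_DR · Δt = 300.0 × 3600 = 1.08 × 10^6 m³.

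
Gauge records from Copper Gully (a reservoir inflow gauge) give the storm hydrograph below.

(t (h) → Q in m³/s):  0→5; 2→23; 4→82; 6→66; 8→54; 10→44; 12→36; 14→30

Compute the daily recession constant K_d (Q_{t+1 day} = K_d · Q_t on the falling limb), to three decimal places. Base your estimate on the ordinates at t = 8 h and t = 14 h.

Between t = 8 h and t = 14 h the flow falls from 54 to 30 m³/s over 3×2 h = 6 h.
Per-interval ratio K = (30/54)^(1/3) = 0.8221; K_d = K^(24/2) = 0.095.

K_d ≈ 0.095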